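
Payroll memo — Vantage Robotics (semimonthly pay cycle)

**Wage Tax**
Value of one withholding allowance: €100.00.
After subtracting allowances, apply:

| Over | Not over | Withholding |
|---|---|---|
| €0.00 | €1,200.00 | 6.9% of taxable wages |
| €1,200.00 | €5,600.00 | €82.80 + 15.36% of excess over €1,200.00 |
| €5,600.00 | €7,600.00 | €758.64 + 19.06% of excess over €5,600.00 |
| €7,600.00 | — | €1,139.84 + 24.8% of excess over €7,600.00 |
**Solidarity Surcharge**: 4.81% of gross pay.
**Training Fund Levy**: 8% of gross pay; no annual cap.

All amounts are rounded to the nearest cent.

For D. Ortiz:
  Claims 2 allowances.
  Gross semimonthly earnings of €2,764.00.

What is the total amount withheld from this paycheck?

Wage Tax: taxable = €2,764.00 − 2×€100.00 = €2,564.00
  €82.80 + 15.36% × (€2,564.00 − €1,200.00) = €82.80 + 15.36% × €1,364.00 = €292.31
Solidarity Surcharge: 4.81% × €2,764.00 = €132.95
Training Fund Levy: 8% × €2,764.00 = €221.12
Total: €292.31 + €132.95 + €221.12 = €646.38

€646.38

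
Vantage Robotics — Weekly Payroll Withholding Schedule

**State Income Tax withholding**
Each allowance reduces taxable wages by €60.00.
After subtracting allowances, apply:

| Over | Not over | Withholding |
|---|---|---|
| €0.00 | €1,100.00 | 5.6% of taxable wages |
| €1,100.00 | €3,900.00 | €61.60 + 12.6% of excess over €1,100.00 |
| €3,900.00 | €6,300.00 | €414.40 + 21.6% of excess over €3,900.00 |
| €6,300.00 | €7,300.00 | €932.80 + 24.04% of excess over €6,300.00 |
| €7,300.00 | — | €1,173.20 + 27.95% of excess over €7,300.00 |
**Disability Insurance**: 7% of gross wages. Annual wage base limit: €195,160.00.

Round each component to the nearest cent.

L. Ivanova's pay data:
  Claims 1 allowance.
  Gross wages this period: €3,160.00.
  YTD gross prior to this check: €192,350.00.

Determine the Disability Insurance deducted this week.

Disability Insurance: cap €195,160.00 − YTD €192,350.00 = €2,810.00 subject; 7% × €2,810.00 = €196.70

€196.70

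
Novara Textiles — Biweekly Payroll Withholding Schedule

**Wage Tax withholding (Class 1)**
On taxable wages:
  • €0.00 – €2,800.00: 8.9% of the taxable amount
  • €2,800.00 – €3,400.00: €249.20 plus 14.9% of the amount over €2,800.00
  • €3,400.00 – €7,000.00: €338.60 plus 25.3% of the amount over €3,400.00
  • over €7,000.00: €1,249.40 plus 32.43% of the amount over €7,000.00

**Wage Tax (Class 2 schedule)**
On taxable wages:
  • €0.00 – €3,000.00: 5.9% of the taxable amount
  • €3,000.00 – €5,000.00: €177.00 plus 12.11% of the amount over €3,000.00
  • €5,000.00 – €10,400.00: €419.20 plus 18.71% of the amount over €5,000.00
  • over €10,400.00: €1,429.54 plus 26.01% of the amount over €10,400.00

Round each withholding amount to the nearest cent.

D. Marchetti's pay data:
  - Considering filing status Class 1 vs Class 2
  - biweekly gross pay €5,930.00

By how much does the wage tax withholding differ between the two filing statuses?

Wage Tax (Class 1): taxable = €5,930.00
  €338.60 + 25.3% × (€5,930.00 − €3,400.00) = €338.60 + 25.3% × €2,530.00 = €978.69
Wage Tax (Class 2): taxable = €5,930.00
  €419.20 + 18.71% × (€5,930.00 − €5,000.00) = €419.20 + 18.71% × €930.00 = €593.20
Difference: |€978.69 − €593.20| = €385.49 (higher under Class 1)

€385.49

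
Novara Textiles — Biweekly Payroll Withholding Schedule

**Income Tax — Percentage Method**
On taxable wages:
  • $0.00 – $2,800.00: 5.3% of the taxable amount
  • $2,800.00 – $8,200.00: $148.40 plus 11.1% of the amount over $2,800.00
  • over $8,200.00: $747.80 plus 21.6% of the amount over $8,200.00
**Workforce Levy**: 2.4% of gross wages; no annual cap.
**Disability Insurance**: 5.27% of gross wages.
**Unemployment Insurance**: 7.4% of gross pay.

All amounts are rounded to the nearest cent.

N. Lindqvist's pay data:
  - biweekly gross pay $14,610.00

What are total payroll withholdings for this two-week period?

$4,334.09

Income Tax: taxable = $14,610.00
  $747.80 + 21.6% × ($14,610.00 − $8,200.00) = $747.80 + 21.6% × $6,410.00 = $2,132.36
Workforce Levy: 2.4% × $14,610.00 = $350.64
Disability Insurance: 5.27% × $14,610.00 = $769.95
Unemployment Insurance: 7.4% × $14,610.00 = $1,081.14
Total: $2,132.36 + $350.64 + $769.95 + $1,081.14 = $4,334.09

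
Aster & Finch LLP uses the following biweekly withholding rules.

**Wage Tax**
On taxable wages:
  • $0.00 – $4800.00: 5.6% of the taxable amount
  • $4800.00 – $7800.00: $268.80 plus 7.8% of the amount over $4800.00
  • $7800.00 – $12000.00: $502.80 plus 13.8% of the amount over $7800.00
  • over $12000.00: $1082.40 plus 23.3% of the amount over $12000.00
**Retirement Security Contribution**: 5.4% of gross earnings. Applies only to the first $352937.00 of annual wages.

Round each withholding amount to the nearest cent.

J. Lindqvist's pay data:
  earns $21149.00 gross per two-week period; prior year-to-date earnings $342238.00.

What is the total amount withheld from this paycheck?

$3791.87

Wage Tax: taxable = $21149.00
  $1082.40 + 23.3% × ($21149.00 − $12000.00) = $1082.40 + 23.3% × $9149.00 = $3214.12
Retirement Security Contribution: cap $352937.00 − YTD $342238.00 = $10699.00 subject; 5.4% × $10699.00 = $577.75
Total: $3214.12 + $577.75 = $3791.87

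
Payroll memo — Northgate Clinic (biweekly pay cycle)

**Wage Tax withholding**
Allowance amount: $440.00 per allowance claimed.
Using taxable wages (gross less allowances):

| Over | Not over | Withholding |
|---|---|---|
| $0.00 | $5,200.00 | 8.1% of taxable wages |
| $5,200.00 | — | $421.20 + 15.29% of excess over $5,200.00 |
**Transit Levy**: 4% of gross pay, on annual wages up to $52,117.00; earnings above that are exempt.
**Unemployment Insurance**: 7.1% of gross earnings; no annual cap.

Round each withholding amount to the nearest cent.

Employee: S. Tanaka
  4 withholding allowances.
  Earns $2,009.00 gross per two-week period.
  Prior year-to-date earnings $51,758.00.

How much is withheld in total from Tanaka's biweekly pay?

$177.17

Wage Tax: taxable = $2,009.00 − 4×$440.00 = $249.00
  8.1% × $249.00 = $20.17
Transit Levy: cap $52,117.00 − YTD $51,758.00 = $359.00 subject; 4% × $359.00 = $14.36
Unemployment Insurance: 7.1% × $2,009.00 = $142.64
Total: $20.17 + $14.36 + $142.64 = $177.17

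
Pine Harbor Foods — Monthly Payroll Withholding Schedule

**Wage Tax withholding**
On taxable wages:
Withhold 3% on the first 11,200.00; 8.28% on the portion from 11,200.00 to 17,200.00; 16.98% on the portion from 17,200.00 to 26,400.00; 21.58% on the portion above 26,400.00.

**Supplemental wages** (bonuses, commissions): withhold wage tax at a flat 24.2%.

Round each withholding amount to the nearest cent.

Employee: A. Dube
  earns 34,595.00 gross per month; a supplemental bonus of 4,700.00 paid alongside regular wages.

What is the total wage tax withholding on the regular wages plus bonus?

Wage Tax: taxable = 34,595.00
  2,394.96 + 21.58% × (34,595.00 − 26,400.00) = 2,394.96 + 21.58% × 8,195.00 = 4,163.44
Supplemental (24.2% flat on bonus): 24.2% × 4,700.00 = 1,137.40
Total wage tax: 4,163.44 + 1,137.40 = 5,300.84

5,300.84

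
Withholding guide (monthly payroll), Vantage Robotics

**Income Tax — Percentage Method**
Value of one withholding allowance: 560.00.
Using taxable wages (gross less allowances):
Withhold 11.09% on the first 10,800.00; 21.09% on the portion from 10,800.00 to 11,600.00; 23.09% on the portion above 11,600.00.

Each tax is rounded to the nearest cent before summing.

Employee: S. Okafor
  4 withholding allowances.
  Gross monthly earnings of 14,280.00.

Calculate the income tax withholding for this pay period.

1,468.04

Income Tax: taxable = 14,280.00 − 4×560.00 = 12,040.00
  1,366.44 + 23.09% × (12,040.00 − 11,600.00) = 1,366.44 + 23.09% × 440.00 = 1,468.04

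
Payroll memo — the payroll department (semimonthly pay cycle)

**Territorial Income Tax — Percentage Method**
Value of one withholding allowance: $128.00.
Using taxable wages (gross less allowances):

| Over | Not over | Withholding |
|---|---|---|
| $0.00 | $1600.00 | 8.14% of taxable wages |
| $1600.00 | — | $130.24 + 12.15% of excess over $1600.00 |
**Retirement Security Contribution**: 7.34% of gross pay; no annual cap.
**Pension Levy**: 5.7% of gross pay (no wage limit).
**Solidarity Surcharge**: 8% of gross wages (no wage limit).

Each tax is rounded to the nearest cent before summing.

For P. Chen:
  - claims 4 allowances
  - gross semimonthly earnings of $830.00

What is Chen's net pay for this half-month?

Territorial Income Tax: taxable = $830.00 − 4×$128.00 = $318.00
  8.14% × $318.00 = $25.89
Retirement Security Contribution: 7.34% × $830.00 = $60.92
Pension Levy: 5.7% × $830.00 = $47.31
Solidarity Surcharge: 8% × $830.00 = $66.40
Total withheld: $25.89 + $60.92 + $47.31 + $66.40 = $200.52
Net pay: $830.00 − $200.52 = $629.48

$629.48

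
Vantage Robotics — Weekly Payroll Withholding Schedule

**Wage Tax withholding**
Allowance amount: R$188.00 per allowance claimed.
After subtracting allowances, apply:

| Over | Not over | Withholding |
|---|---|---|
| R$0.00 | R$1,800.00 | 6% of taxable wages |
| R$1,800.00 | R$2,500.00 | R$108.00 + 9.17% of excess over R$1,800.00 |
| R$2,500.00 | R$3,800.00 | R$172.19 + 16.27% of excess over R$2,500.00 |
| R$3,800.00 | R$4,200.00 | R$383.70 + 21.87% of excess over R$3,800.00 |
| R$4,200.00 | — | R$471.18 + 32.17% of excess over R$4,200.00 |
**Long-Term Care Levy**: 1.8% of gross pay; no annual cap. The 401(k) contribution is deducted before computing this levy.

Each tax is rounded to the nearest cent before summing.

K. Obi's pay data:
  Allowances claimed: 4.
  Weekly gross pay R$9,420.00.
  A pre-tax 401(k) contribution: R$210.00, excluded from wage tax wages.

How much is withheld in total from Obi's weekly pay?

R$2,006.76

Wage Tax: taxable = R$9,420.00 − R$210.00 − 4×R$188.00 = R$8,458.00
  R$471.18 + 32.17% × (R$8,458.00 − R$4,200.00) = R$471.18 + 32.17% × R$4,258.00 = R$1,840.98
Long-Term Care Levy: 1.8% × R$9,210.00 = R$165.78
Total: R$1,840.98 + R$165.78 = R$2,006.76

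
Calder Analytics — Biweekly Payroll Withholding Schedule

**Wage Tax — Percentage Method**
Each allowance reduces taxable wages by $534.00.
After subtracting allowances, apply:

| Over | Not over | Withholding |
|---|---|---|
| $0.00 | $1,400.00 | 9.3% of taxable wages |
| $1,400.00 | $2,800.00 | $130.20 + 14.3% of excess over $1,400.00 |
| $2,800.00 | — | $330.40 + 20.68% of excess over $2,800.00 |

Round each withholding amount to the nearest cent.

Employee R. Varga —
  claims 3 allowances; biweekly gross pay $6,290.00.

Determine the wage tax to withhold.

Wage Tax: taxable = $6,290.00 − 3×$534.00 = $4,688.00
  $330.40 + 20.68% × ($4,688.00 − $2,800.00) = $330.40 + 20.68% × $1,888.00 = $720.84

$720.84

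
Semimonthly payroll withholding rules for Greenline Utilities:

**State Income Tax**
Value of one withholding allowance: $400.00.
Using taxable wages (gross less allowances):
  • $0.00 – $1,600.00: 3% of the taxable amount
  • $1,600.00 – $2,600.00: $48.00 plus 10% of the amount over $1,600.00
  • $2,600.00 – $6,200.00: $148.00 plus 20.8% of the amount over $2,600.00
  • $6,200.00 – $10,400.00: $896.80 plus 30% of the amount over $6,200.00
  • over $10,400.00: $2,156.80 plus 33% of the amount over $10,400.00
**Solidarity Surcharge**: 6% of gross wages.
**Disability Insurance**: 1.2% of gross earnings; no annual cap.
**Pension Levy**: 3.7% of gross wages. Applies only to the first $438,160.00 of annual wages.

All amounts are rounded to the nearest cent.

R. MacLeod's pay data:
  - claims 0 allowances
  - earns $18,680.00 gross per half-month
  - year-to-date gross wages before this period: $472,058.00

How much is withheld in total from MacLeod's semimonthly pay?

$6,234.16

State Income Tax: taxable = $18,680.00
  $2,156.80 + 33% × ($18,680.00 − $10,400.00) = $2,156.80 + 33% × $8,280.00 = $4,889.20
Solidarity Surcharge: 6% × $18,680.00 = $1,120.80
Disability Insurance: 1.2% × $18,680.00 = $224.16
Pension Levy: YTD $472,058.00 ≥ cap $438,160.00 → $0.00
Total: $4,889.20 + $1,120.80 + $224.16 + $0.00 = $6,234.16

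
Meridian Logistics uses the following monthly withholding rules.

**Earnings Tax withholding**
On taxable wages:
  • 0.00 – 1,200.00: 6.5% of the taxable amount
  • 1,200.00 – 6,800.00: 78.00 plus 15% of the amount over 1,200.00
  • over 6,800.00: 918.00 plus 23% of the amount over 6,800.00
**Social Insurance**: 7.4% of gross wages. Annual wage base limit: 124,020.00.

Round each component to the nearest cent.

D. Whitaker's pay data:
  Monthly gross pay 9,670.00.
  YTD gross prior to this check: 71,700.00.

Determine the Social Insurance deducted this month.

Social Insurance: 7.4% × 9,670.00 = 715.58

715.58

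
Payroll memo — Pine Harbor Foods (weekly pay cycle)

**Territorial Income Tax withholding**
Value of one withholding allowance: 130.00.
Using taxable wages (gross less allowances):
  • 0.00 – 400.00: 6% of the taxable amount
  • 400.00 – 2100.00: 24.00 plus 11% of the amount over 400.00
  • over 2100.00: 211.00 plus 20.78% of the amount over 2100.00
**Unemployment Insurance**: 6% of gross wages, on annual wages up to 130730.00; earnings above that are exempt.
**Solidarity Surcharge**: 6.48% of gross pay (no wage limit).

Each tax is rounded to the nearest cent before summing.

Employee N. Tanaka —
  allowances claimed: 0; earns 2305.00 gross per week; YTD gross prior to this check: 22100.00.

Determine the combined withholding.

Territorial Income Tax: taxable = 2305.00
  211.00 + 20.78% × (2305.00 − 2100.00) = 211.00 + 20.78% × 205.00 = 253.60
Unemployment Insurance: 6% × 2305.00 = 138.30
Solidarity Surcharge: 6.48% × 2305.00 = 149.36
Total: 253.60 + 138.30 + 149.36 = 541.26

541.26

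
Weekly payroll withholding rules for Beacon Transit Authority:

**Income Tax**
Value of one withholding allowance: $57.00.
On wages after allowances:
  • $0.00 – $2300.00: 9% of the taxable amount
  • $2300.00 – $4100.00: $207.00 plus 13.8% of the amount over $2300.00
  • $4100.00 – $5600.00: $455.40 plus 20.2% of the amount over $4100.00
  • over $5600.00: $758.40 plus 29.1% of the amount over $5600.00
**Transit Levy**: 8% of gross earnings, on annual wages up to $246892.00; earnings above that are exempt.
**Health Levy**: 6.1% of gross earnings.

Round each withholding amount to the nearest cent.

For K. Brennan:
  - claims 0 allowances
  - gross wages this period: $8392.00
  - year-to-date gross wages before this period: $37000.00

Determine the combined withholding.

$2754.14

Income Tax: taxable = $8392.00
  $758.40 + 29.1% × ($8392.00 − $5600.00) = $758.40 + 29.1% × $2792.00 = $1570.87
Transit Levy: 8% × $8392.00 = $671.36
Health Levy: 6.1% × $8392.00 = $511.91
Total: $1570.87 + $671.36 + $511.91 = $2754.14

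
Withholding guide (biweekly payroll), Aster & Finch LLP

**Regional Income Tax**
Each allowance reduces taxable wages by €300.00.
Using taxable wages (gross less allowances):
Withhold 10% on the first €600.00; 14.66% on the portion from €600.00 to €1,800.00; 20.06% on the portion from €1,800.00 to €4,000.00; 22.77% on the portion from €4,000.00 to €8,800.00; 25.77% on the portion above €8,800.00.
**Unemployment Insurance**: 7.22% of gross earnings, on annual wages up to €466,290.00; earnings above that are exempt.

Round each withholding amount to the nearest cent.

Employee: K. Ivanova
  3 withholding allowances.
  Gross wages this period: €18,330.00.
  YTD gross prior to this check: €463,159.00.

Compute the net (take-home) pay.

€14,109.79

Regional Income Tax: taxable = €18,330.00 − 3×€300.00 = €17,430.00
  €1,770.20 + 25.77% × (€17,430.00 − €8,800.00) = €1,770.20 + 25.77% × €8,630.00 = €3,994.15
Unemployment Insurance: cap €466,290.00 − YTD €463,159.00 = €3,131.00 subject; 7.22% × €3,131.00 = €226.06
Total withheld: €3,994.15 + €226.06 = €4,220.21
Net pay: €18,330.00 − €4,220.21 = €14,109.79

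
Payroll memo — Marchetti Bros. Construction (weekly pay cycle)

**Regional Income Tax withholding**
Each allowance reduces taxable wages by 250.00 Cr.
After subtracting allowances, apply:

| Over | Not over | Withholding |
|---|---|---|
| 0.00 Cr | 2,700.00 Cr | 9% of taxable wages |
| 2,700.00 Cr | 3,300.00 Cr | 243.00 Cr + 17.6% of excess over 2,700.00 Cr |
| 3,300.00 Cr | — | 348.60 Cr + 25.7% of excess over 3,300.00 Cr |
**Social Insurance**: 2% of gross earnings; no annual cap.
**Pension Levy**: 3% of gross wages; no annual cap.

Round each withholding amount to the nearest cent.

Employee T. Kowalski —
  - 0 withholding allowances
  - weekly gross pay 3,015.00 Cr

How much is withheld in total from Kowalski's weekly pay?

449.19 Cr

Regional Income Tax: taxable = 3,015.00 Cr
  243.00 Cr + 17.6% × (3,015.00 Cr − 2,700.00 Cr) = 243.00 Cr + 17.6% × 315.00 Cr = 298.44 Cr
Social Insurance: 2% × 3,015.00 Cr = 60.30 Cr
Pension Levy: 3% × 3,015.00 Cr = 90.45 Cr
Total: 298.44 Cr + 60.30 Cr + 90.45 Cr = 449.19 Cr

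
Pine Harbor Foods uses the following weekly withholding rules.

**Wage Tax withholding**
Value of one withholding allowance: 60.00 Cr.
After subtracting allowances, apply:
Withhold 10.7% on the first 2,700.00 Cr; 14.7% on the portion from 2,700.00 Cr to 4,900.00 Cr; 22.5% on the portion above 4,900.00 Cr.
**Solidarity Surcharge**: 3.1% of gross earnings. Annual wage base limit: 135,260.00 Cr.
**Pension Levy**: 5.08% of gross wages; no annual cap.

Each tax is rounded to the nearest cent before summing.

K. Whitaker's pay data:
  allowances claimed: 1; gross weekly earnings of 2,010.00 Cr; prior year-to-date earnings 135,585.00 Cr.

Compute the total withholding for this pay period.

310.76 Cr

Wage Tax: taxable = 2,010.00 Cr − 1×60.00 Cr = 1,950.00 Cr
  10.7% × 1,950.00 Cr = 208.65 Cr
Solidarity Surcharge: YTD 135,585.00 Cr ≥ cap 135,260.00 Cr → 0.00 Cr
Pension Levy: 5.08% × 2,010.00 Cr = 102.11 Cr
Total: 208.65 Cr + 0.00 Cr + 102.11 Cr = 310.76 Cr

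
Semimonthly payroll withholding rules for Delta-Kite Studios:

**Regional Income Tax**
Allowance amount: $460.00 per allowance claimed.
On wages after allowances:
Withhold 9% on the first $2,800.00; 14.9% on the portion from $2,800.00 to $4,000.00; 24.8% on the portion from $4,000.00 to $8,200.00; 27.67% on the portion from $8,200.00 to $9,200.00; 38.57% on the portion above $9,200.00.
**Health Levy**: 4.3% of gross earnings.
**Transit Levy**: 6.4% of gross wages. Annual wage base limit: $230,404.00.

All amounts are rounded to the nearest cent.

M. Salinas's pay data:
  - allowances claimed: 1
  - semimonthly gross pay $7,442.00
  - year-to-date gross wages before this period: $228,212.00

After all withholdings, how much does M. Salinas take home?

$5,811.36

Regional Income Tax: taxable = $7,442.00 − 1×$460.00 = $6,982.00
  $430.80 + 24.8% × ($6,982.00 − $4,000.00) = $430.80 + 24.8% × $2,982.00 = $1,170.34
Health Levy: 4.3% × $7,442.00 = $320.01
Transit Levy: cap $230,404.00 − YTD $228,212.00 = $2,192.00 subject; 6.4% × $2,192.00 = $140.29
Total withheld: $1,170.34 + $320.01 + $140.29 = $1,630.64
Net pay: $7,442.00 − $1,630.64 = $5,811.36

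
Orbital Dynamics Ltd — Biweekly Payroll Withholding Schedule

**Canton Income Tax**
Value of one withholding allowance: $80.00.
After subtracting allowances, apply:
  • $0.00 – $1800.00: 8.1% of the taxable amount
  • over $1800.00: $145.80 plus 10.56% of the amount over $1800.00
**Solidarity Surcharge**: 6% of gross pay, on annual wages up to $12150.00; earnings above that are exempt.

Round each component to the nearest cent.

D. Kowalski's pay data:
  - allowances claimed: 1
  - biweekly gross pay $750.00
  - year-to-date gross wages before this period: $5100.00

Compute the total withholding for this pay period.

$99.27

Canton Income Tax: taxable = $750.00 − 1×$80.00 = $670.00
  8.1% × $670.00 = $54.27
Solidarity Surcharge: 6% × $750.00 = $45.00
Total: $54.27 + $45.00 = $99.27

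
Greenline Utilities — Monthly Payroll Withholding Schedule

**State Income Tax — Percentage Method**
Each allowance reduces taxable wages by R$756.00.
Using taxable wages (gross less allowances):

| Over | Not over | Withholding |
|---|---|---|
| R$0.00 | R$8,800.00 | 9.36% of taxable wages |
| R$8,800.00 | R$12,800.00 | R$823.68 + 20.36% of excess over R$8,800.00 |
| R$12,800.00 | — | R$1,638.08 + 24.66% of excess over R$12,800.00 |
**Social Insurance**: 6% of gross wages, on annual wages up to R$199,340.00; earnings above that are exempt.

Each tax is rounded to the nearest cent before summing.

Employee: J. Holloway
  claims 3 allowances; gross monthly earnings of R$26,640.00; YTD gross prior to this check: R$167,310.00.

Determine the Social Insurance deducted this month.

Social Insurance: 6% × R$26,640.00 = R$1,598.40

R$1,598.40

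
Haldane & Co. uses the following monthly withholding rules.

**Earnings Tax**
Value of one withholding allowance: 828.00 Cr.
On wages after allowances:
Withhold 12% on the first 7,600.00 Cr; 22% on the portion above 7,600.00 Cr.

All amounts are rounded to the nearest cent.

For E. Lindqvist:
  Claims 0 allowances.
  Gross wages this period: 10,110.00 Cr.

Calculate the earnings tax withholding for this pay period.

1,464.20 Cr

Earnings Tax: taxable = 10,110.00 Cr
  912.00 Cr + 22% × (10,110.00 Cr − 7,600.00 Cr) = 912.00 Cr + 22% × 2,510.00 Cr = 1,464.20 Cr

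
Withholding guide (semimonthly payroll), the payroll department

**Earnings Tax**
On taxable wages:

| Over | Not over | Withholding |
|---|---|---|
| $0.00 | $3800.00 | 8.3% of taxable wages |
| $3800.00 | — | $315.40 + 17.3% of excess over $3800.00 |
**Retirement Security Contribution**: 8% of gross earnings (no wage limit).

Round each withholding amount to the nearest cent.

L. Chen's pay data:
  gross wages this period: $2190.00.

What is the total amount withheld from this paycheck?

$356.97

Earnings Tax: taxable = $2190.00
  8.3% × $2190.00 = $181.77
Retirement Security Contribution: 8% × $2190.00 = $175.20
Total: $181.77 + $175.20 = $356.97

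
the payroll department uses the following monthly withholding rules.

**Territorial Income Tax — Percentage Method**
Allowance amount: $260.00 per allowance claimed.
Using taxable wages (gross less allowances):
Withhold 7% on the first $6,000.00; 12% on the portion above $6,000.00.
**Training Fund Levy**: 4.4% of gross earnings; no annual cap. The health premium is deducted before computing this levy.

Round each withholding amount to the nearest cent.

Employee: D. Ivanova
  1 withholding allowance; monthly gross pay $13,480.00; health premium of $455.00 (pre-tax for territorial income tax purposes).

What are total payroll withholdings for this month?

$1,804.90

Territorial Income Tax: taxable = $13,480.00 − $455.00 − 1×$260.00 = $12,765.00
  $420.00 + 12% × ($12,765.00 − $6,000.00) = $420.00 + 12% × $6,765.00 = $1,231.80
Training Fund Levy: 4.4% × $13,025.00 = $573.10
Total: $1,231.80 + $573.10 = $1,804.90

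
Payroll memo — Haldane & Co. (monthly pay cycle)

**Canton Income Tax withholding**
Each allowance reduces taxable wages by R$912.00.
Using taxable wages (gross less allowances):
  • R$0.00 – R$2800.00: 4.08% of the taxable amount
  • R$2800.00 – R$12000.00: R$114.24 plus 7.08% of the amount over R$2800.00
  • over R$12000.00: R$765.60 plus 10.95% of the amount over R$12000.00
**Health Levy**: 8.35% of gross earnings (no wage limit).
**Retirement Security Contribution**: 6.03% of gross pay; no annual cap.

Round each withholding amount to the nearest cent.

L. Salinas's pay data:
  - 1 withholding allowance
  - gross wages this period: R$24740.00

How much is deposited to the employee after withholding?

R$19121.62

Canton Income Tax: taxable = R$24740.00 − 1×R$912.00 = R$23828.00
  R$765.60 + 10.95% × (R$23828.00 − R$12000.00) = R$765.60 + 10.95% × R$11828.00 = R$2060.77
Health Levy: 8.35% × R$24740.00 = R$2065.79
Retirement Security Contribution: 6.03% × R$24740.00 = R$1491.82
Total withheld: R$2060.77 + R$2065.79 + R$1491.82 = R$5618.38
Net pay: R$24740.00 − R$5618.38 = R$19121.62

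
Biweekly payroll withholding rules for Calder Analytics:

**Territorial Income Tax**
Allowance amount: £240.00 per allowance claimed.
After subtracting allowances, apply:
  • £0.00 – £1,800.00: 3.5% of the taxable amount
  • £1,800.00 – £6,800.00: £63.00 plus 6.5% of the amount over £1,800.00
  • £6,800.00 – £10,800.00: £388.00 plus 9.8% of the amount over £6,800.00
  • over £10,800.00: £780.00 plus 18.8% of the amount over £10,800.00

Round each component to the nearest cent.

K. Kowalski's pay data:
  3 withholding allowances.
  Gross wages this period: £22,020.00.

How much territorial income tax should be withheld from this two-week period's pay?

£2,754.00

Territorial Income Tax: taxable = £22,020.00 − 3×£240.00 = £21,300.00
  £780.00 + 18.8% × (£21,300.00 − £10,800.00) = £780.00 + 18.8% × £10,500.00 = £2,754.00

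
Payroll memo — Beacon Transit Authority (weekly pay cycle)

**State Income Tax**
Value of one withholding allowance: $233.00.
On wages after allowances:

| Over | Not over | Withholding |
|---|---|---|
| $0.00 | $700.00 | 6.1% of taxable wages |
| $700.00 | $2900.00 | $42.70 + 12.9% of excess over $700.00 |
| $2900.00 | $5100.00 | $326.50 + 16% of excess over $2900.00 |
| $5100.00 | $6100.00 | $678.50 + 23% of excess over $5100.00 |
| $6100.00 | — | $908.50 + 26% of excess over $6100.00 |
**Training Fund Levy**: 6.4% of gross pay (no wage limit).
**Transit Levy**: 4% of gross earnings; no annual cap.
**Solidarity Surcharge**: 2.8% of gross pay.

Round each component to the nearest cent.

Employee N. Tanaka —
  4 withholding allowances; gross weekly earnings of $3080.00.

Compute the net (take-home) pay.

State Income Tax: taxable = $3080.00 − 4×$233.00 = $2148.00
  $42.70 + 12.9% × ($2148.00 − $700.00) = $42.70 + 12.9% × $1448.00 = $229.49
Training Fund Levy: 6.4% × $3080.00 = $197.12
Transit Levy: 4% × $3080.00 = $123.20
Solidarity Surcharge: 2.8% × $3080.00 = $86.24
Total withheld: $229.49 + $197.12 + $123.20 + $86.24 = $636.05
Net pay: $3080.00 − $636.05 = $2443.95

$2443.95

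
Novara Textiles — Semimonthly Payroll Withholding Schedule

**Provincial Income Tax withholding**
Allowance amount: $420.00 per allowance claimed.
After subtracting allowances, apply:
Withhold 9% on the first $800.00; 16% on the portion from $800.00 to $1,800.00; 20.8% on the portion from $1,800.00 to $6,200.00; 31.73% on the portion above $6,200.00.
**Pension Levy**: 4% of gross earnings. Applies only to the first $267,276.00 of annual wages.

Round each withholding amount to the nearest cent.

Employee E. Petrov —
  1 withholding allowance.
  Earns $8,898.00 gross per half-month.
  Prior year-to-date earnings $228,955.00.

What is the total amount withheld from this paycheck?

$2,225.93

Provincial Income Tax: taxable = $8,898.00 − 1×$420.00 = $8,478.00
  $1,147.20 + 31.73% × ($8,478.00 − $6,200.00) = $1,147.20 + 31.73% × $2,278.00 = $1,870.01
Pension Levy: 4% × $8,898.00 = $355.92
Total: $1,870.01 + $355.92 = $2,225.93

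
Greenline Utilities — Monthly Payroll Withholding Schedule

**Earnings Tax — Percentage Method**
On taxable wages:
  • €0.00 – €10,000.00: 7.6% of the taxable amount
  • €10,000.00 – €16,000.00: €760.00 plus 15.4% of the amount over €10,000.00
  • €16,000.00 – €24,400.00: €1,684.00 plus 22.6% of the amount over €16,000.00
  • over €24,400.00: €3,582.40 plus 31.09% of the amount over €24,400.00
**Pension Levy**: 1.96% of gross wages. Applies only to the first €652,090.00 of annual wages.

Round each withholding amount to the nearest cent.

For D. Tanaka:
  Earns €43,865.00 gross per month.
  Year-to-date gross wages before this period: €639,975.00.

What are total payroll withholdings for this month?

Earnings Tax: taxable = €43,865.00
  €3,582.40 + 31.09% × (€43,865.00 − €24,400.00) = €3,582.40 + 31.09% × €19,465.00 = €9,634.07
Pension Levy: cap €652,090.00 − YTD €639,975.00 = €12,115.00 subject; 1.96% × €12,115.00 = €237.45
Total: €9,634.07 + €237.45 = €9,871.52

€9,871.52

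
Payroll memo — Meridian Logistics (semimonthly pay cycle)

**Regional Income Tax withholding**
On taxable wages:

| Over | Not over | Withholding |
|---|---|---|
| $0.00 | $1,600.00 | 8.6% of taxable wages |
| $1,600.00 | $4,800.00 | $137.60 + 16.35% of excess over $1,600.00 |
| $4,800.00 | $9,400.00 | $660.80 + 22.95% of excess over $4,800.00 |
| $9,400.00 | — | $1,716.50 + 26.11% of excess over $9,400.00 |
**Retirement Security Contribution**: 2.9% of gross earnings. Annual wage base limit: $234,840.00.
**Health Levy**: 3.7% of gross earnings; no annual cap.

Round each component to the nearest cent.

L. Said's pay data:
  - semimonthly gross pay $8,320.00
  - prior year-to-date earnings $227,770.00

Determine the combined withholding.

Regional Income Tax: taxable = $8,320.00
  $660.80 + 22.95% × ($8,320.00 − $4,800.00) = $660.80 + 22.95% × $3,520.00 = $1,468.64
Retirement Security Contribution: cap $234,840.00 − YTD $227,770.00 = $7,070.00 subject; 2.9% × $7,070.00 = $205.03
Health Levy: 3.7% × $8,320.00 = $307.84
Total: $1,468.64 + $205.03 + $307.84 = $1,981.51

$1,981.51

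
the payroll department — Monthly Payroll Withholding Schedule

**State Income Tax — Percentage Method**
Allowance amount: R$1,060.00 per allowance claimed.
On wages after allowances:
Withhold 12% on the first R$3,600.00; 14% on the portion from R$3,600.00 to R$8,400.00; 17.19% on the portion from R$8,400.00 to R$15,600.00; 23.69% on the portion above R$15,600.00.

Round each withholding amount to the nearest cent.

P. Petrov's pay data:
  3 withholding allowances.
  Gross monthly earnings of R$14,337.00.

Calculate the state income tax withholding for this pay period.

R$1,577.93

State Income Tax: taxable = R$14,337.00 − 3×R$1,060.00 = R$11,157.00
  R$1,104.00 + 17.19% × (R$11,157.00 − R$8,400.00) = R$1,104.00 + 17.19% × R$2,757.00 = R$1,577.93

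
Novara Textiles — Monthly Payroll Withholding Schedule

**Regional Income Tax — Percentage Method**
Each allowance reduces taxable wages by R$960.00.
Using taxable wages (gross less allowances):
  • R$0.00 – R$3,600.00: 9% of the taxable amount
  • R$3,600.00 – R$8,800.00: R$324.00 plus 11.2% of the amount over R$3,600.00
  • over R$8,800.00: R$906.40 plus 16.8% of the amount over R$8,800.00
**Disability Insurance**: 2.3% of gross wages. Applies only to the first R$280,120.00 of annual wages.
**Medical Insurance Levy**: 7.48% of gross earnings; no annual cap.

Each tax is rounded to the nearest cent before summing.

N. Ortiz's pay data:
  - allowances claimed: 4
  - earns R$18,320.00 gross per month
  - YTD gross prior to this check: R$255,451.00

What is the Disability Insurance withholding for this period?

R$421.36

Disability Insurance: 2.3% × R$18,320.00 = R$421.36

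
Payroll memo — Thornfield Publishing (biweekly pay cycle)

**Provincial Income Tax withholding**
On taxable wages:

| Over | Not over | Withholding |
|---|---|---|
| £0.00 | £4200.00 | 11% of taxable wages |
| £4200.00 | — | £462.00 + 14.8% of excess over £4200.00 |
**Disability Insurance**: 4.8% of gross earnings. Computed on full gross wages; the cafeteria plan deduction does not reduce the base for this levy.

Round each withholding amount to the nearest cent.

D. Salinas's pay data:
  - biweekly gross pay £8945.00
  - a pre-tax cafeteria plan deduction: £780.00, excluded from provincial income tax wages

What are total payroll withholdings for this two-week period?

£1478.18

Provincial Income Tax: taxable = £8945.00 − £780.00 = £8165.00
  £462.00 + 14.8% × (£8165.00 − £4200.00) = £462.00 + 14.8% × £3965.00 = £1048.82
Disability Insurance: 4.8% × £8945.00 = £429.36
Total: £1048.82 + £429.36 = £1478.18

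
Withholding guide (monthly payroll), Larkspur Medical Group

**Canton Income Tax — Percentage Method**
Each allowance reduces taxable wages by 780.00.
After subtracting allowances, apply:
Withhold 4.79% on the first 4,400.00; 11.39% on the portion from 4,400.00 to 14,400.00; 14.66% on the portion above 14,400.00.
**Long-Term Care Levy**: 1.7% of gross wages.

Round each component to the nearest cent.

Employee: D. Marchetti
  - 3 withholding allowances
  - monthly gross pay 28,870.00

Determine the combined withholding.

3,618.81

Canton Income Tax: taxable = 28,870.00 − 3×780.00 = 26,530.00
  1,349.76 + 14.66% × (26,530.00 − 14,400.00) = 1,349.76 + 14.66% × 12,130.00 = 3,128.02
Long-Term Care Levy: 1.7% × 28,870.00 = 490.79
Total: 3,128.02 + 490.79 = 3,618.81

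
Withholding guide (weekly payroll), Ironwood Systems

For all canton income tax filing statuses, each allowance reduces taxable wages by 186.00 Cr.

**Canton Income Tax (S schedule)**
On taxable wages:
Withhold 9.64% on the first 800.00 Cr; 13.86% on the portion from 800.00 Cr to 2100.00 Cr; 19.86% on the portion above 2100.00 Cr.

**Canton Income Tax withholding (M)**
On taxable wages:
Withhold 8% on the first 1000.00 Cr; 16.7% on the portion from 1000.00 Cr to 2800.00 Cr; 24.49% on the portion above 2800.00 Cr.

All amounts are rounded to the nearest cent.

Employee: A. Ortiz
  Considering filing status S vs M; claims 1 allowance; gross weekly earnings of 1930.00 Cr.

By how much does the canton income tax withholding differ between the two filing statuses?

3.71 Cr

Canton Income Tax (S): taxable = 1930.00 Cr − 1×186.00 Cr = 1744.00 Cr
  77.12 Cr + 13.86% × (1744.00 Cr − 800.00 Cr) = 77.12 Cr + 13.86% × 944.00 Cr = 207.96 Cr
Canton Income Tax (M): taxable = 1930.00 Cr − 1×186.00 Cr = 1744.00 Cr
  80.00 Cr + 16.7% × (1744.00 Cr − 1000.00 Cr) = 80.00 Cr + 16.7% × 744.00 Cr = 204.25 Cr
Difference: |207.96 Cr − 204.25 Cr| = 3.71 Cr (higher under S)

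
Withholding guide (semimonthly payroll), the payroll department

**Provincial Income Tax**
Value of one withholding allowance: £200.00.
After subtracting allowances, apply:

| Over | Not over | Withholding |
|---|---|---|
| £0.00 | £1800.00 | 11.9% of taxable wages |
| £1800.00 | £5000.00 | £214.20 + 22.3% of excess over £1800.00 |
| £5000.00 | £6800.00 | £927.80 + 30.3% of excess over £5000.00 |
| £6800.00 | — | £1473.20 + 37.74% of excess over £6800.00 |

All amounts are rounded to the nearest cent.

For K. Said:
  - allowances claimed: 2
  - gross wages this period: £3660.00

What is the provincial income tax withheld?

£539.78

Provincial Income Tax: taxable = £3660.00 − 2×£200.00 = £3260.00
  £214.20 + 22.3% × (£3260.00 − £1800.00) = £214.20 + 22.3% × £1460.00 = £539.78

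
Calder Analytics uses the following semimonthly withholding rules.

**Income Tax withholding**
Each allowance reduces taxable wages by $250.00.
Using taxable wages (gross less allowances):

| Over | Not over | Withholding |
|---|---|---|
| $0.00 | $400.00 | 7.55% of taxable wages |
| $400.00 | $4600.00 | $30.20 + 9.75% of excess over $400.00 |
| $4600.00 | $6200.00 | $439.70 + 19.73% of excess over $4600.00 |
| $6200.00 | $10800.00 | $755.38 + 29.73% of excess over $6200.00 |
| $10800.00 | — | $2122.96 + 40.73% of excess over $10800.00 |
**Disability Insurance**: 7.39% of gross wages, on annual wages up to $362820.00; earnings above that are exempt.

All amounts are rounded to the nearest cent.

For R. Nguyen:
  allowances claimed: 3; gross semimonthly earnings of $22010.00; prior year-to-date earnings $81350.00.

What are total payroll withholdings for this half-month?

Income Tax: taxable = $22010.00 − 3×$250.00 = $21260.00
  $2122.96 + 40.73% × ($21260.00 − $10800.00) = $2122.96 + 40.73% × $10460.00 = $6383.32
Disability Insurance: 7.39% × $22010.00 = $1626.54
Total: $6383.32 + $1626.54 = $8009.86

$8009.86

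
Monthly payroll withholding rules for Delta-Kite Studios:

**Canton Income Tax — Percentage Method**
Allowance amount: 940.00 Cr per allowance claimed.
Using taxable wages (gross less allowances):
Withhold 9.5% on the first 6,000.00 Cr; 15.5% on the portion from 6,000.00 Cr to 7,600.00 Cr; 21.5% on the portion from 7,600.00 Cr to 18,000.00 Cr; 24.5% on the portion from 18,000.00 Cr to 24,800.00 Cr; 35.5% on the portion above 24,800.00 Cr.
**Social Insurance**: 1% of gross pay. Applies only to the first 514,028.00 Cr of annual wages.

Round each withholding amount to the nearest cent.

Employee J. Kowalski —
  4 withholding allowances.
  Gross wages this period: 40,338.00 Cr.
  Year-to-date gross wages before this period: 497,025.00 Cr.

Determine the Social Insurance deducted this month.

170.03 Cr

Social Insurance: cap 514,028.00 Cr − YTD 497,025.00 Cr = 17,003.00 Cr subject; 1% × 17,003.00 Cr = 170.03 Cr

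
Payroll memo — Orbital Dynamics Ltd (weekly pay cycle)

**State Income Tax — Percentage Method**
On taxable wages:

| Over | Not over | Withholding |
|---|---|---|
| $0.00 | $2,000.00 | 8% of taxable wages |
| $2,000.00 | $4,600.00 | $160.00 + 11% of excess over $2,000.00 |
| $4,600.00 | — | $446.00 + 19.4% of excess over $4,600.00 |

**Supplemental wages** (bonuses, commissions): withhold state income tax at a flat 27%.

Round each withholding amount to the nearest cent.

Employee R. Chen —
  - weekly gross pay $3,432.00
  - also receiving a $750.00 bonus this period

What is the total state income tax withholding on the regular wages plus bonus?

State Income Tax: taxable = $3,432.00
  $160.00 + 11% × ($3,432.00 − $2,000.00) = $160.00 + 11% × $1,432.00 = $317.52
Supplemental (27% flat on bonus): 27% × $750.00 = $202.50
Total state income tax: $317.52 + $202.50 = $520.02

$520.02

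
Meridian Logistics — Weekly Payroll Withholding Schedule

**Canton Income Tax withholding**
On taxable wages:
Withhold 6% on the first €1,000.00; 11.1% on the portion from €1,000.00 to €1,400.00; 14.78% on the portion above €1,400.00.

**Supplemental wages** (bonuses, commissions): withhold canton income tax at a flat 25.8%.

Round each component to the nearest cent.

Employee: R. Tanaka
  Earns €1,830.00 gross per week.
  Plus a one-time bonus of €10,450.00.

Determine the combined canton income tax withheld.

€2,864.05

Canton Income Tax: taxable = €1,830.00
  €104.40 + 14.78% × (€1,830.00 − €1,400.00) = €104.40 + 14.78% × €430.00 = €167.95
Supplemental (25.8% flat on bonus): 25.8% × €10,450.00 = €2,696.10
Total canton income tax: €167.95 + €2,696.10 = €2,864.05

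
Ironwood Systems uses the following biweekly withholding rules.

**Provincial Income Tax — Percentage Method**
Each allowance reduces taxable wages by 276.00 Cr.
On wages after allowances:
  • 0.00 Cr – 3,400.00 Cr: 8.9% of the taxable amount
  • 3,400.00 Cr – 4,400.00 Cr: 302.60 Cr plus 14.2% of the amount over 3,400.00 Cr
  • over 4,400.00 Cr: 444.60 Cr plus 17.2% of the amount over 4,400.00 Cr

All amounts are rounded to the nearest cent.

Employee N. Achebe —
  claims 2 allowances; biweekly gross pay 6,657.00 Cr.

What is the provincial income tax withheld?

Provincial Income Tax: taxable = 6,657.00 Cr − 2×276.00 Cr = 6,105.00 Cr
  444.60 Cr + 17.2% × (6,105.00 Cr − 4,400.00 Cr) = 444.60 Cr + 17.2% × 1,705.00 Cr = 737.86 Cr

737.86 Cr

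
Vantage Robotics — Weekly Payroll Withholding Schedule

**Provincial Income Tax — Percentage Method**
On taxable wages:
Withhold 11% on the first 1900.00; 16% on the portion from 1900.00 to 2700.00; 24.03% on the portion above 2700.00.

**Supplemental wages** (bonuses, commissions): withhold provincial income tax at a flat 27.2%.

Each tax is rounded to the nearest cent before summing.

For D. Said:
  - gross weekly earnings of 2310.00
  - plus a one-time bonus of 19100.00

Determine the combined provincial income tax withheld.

5469.80

Provincial Income Tax: taxable = 2310.00
  209.00 + 16% × (2310.00 − 1900.00) = 209.00 + 16% × 410.00 = 274.60
Supplemental (27.2% flat on bonus): 27.2% × 19100.00 = 5195.20
Total provincial income tax: 274.60 + 5195.20 = 5469.80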